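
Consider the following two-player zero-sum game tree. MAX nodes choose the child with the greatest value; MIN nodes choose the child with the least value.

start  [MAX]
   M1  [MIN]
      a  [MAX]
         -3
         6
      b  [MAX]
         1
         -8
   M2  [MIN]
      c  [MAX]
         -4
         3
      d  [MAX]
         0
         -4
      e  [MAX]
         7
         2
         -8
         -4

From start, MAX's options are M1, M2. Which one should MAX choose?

M1

a (MAX): max(-3, 6) = 6
b (MAX): max(1, -8) = 1
M1 (MIN): min(6, 1) = 1
c (MAX): max(-4, 3) = 3
d (MAX): max(0, -4) = 0
e (MAX): max(7, 2, -8, -4) = 7
M2 (MIN): min(3, 0, 7) = 0
start (MAX): max(1, 0) = 1
MAX at start wants the highest of {M1=1, M2=0}, so chooses M1.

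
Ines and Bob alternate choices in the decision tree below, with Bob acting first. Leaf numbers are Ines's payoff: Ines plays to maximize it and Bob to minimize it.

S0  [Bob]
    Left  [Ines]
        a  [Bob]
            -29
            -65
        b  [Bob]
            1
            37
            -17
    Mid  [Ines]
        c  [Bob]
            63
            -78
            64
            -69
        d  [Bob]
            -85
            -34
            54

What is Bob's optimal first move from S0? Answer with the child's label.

a (Bob): min(-29, -65) = -65
b (Bob): min(1, 37, -17) = -17
Left (Ines): max(-65, -17) = -17
c (Bob): min(63, -78, 64, -69) = -78
d (Bob): min(-85, -34, 54) = -85
Mid (Ines): max(-78, -85) = -78
S0 (Bob): min(-17, -78) = -78
Bob at S0 wants the lowest of {Left=-17, Mid=-78}, so chooses Mid.

Mid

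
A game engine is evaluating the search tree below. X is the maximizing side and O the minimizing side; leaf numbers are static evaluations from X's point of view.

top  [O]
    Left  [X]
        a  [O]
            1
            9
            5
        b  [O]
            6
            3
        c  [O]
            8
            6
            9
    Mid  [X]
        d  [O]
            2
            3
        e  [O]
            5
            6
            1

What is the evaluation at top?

2

a (O): min(1, 9, 5) = 1
b (O): min(6, 3) = 3
c (O): min(8, 6, 9) = 6
Left (X): max(1, 3, 6) = 6
d (O): min(2, 3) = 2
e (O): min(5, 6, 1) = 1
Mid (X): max(2, 1) = 2
top (O): min(6, 2) = 2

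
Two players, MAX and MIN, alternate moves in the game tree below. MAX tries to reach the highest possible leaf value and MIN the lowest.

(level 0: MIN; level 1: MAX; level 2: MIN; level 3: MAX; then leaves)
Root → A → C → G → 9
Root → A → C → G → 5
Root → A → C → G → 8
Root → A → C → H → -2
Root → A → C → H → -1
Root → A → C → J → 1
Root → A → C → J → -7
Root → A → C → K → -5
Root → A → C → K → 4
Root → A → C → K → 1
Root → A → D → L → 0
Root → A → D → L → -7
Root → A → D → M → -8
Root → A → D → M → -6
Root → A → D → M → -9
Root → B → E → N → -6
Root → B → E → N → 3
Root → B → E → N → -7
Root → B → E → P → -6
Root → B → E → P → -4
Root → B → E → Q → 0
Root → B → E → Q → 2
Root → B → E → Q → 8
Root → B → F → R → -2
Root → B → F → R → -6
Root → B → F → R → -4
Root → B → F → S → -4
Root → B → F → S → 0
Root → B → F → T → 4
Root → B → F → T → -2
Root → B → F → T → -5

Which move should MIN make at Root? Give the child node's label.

B

G (MAX): max(9, 5, 8) = 9
H (MAX): max(-2, -1) = -1
J (MAX): max(1, -7) = 1
K (MAX): max(-5, 4, 1) = 4
C (MIN): min(9, -1, 1, 4) = -1
L (MAX): max(0, -7) = 0
M (MAX): max(-8, -6, -9) = -6
D (MIN): min(0, -6) = -6
A (MAX): max(-1, -6) = -1
N (MAX): max(-6, 3, -7) = 3
P (MAX): max(-6, -4) = -4
Q (MAX): max(0, 2, 8) = 8
E (MIN): min(3, -4, 8) = -4
R (MAX): max(-2, -6, -4) = -2
S (MAX): max(-4, 0) = 0
T (MAX): max(4, -2, -5) = 4
F (MIN): min(-2, 0, 4) = -2
B (MAX): max(-4, -2) = -2
Root (MIN): min(-1, -2) = -2
MIN at Root wants the lowest of {A=-1, B=-2}, so chooses B.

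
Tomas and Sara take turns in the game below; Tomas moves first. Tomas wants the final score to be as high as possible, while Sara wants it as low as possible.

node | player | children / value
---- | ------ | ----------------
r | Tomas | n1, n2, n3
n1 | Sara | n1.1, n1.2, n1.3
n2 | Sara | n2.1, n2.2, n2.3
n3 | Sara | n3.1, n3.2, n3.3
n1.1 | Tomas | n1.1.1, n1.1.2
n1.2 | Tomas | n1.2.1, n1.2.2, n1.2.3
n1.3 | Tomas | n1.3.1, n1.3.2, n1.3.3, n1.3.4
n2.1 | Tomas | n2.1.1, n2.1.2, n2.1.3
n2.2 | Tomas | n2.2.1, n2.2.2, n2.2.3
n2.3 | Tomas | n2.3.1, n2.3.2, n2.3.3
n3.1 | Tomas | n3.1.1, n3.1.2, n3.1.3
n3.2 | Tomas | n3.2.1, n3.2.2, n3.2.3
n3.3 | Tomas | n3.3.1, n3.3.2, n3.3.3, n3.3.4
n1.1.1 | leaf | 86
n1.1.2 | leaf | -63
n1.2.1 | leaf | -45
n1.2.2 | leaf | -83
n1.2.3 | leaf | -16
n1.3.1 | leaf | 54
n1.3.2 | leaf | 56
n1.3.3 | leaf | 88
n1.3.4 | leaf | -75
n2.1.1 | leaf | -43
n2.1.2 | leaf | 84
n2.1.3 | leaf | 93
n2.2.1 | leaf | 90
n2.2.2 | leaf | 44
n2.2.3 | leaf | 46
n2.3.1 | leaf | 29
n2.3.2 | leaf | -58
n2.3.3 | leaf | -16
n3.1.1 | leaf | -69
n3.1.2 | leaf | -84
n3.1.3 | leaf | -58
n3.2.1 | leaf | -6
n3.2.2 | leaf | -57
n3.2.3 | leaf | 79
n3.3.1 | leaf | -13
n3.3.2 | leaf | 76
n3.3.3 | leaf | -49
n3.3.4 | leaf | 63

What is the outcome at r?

29

n1.1 (Tomas): max(86, -63) = 86
n1.2 (Tomas): max(-45, -83, -16) = -16
n1.3 (Tomas): max(54, 56, 88, -75) = 88
n1 (Sara): min(86, -16, 88) = -16
n2.1 (Tomas): max(-43, 84, 93) = 93
n2.2 (Tomas): max(90, 44, 46) = 90
n2.3 (Tomas): max(29, -58, -16) = 29
n2 (Sara): min(93, 90, 29) = 29
n3.1 (Tomas): max(-69, -84, -58) = -58
n3.2 (Tomas): max(-6, -57, 79) = 79
n3.3 (Tomas): max(-13, 76, -49, 63) = 76
n3 (Sara): min(-58, 79, 76) = -58
r (Tomas): max(-16, 29, -58) = 29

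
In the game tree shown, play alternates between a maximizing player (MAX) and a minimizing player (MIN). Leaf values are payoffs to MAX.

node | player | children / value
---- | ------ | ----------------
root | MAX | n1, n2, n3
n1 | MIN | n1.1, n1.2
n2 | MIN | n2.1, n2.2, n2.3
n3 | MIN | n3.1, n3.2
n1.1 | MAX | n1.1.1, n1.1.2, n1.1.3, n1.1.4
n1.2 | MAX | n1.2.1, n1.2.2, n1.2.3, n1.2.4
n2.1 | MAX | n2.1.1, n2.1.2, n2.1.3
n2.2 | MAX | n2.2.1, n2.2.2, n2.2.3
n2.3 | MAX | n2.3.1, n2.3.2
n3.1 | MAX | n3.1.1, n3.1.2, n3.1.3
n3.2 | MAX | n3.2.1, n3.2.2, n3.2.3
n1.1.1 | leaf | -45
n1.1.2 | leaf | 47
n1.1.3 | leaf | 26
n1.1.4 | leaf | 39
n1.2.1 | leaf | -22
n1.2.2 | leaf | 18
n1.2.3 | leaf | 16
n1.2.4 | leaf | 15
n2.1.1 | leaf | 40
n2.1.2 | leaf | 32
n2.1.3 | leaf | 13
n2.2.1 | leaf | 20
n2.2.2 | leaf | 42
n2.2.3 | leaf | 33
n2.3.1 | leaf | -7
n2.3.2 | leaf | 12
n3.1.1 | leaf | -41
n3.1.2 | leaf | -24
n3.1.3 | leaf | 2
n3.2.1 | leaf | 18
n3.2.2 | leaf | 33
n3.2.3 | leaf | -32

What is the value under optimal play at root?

n1.1 (MAX): max(-45, 47, 26, 39) = 47
n1.2 (MAX): max(-22, 18, 16, 15) = 18
n1 (MIN): min(47, 18) = 18
n2.1 (MAX): max(40, 32, 13) = 40
n2.2 (MAX): max(20, 42, 33) = 42
n2.3 (MAX): max(-7, 12) = 12
n2 (MIN): min(40, 42, 12) = 12
n3.1 (MAX): max(-41, -24, 2) = 2
n3.2 (MAX): max(18, 33, -32) = 33
n3 (MIN): min(2, 33) = 2
root (MAX): max(18, 12, 2) = 18

18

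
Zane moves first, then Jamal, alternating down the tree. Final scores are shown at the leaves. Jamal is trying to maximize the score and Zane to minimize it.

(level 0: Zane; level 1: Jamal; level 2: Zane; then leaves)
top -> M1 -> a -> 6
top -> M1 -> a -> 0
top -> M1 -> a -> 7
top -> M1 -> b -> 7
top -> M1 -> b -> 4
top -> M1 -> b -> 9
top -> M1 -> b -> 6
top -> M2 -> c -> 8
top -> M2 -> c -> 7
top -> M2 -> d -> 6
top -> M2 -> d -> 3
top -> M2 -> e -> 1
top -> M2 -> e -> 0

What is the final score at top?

a (Zane): min(6, 0, 7) = 0
b (Zane): min(7, 4, 9, 6) = 4
M1 (Jamal): max(0, 4) = 4
c (Zane): min(8, 7) = 7
d (Zane): min(6, 3) = 3
e (Zane): min(1, 0) = 0
M2 (Jamal): max(7, 3, 0) = 7
top (Zane): min(4, 7) = 4

4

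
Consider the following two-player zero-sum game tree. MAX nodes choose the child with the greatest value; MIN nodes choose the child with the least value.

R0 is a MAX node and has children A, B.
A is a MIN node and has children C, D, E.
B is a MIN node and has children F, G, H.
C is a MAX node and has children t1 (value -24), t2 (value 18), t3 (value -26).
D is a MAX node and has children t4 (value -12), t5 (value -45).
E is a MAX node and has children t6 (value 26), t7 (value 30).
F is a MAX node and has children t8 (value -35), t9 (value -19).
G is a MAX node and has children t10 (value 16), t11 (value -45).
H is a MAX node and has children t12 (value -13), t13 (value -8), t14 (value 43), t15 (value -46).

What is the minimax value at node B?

-19

F (MAX): max(-35, -19) = -19
G (MAX): max(16, -45) = 16
H (MAX): max(-13, -8, 43, -46) = 43
B (MIN): min(-19, 16, 43) = -19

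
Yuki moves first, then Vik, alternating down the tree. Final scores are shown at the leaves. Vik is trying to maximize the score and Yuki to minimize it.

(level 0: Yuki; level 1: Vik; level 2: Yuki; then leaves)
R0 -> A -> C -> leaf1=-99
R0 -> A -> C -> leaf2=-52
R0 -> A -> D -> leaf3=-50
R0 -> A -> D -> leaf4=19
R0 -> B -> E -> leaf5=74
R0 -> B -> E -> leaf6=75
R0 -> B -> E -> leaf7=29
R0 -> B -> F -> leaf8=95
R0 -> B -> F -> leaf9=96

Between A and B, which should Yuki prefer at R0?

A

C (Yuki): min(-99, -52) = -99
D (Yuki): min(-50, 19) = -50
A (Vik): max(-99, -50) = -50
E (Yuki): min(74, 75, 29) = 29
F (Yuki): min(95, 96) = 95
B (Vik): max(29, 95) = 95
Yuki prefers the lower value; A=-50, B=95. A is better since -50 < 95.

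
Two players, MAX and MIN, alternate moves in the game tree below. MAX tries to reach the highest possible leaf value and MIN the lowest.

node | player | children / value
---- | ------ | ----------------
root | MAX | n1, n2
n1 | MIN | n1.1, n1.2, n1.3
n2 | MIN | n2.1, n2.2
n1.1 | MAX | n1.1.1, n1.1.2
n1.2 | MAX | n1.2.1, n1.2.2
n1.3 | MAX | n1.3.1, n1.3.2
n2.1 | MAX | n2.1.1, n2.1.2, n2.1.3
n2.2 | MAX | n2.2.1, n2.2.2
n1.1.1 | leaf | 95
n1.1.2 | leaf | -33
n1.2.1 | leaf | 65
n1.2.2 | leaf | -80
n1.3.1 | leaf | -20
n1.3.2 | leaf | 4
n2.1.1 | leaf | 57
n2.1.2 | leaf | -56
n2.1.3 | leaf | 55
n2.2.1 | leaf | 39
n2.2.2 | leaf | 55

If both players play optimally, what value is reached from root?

n1.1 (MAX): max(95, -33) = 95
n1.2 (MAX): max(65, -80) = 65
n1.3 (MAX): max(-20, 4) = 4
n1 (MIN): min(95, 65, 4) = 4
n2.1 (MAX): max(57, -56, 55) = 57
n2.2 (MAX): max(39, 55) = 55
n2 (MIN): min(57, 55) = 55
root (MAX): max(4, 55) = 55

55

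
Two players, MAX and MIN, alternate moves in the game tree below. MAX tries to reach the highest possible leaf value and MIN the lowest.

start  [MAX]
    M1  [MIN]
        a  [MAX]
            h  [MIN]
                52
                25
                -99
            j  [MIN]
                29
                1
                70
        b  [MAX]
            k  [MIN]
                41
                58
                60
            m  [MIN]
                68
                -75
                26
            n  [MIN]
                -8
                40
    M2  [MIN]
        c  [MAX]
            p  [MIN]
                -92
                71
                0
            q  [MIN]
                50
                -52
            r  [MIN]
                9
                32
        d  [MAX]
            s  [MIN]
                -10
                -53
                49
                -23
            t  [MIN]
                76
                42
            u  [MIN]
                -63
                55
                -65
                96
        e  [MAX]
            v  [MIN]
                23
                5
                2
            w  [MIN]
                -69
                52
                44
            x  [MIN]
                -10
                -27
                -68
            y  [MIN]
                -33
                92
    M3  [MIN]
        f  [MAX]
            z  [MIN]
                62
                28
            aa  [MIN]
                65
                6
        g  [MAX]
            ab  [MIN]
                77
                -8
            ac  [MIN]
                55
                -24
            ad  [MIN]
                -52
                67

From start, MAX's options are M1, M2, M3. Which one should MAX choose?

h (MIN): min(52, 25, -99) = -99
j (MIN): min(29, 1, 70) = 1
a (MAX): max(-99, 1) = 1
k (MIN): min(41, 58, 60) = 41
m (MIN): min(68, -75, 26) = -75
n (MIN): min(-8, 40) = -8
b (MAX): max(41, -75, -8) = 41
M1 (MIN): min(1, 41) = 1
p (MIN): min(-92, 71, 0) = -92
q (MIN): min(50, -52) = -52
r (MIN): min(9, 32) = 9
c (MAX): max(-92, -52, 9) = 9
s (MIN): min(-10, -53, 49, -23) = -53
t (MIN): min(76, 42) = 42
u (MIN): min(-63, 55, -65, 96) = -65
d (MAX): max(-53, 42, -65) = 42
v (MIN): min(23, 5, 2) = 2
w (MIN): min(-69, 52, 44) = -69
x (MIN): min(-10, -27, -68) = -68
y (MIN): min(-33, 92) = -33
e (MAX): max(2, -69, -68, -33) = 2
M2 (MIN): min(9, 42, 2) = 2
z (MIN): min(62, 28) = 28
aa (MIN): min(65, 6) = 6
f (MAX): max(28, 6) = 28
ab (MIN): min(77, -8) = -8
ac (MIN): min(55, -24) = -24
ad (MIN): min(-52, 67) = -52
g (MAX): max(-8, -24, -52) = -8
M3 (MIN): min(28, -8) = -8
start (MAX): max(1, 2, -8) = 2
MAX at start wants the highest of {M1=1, M2=2, M3=-8}, so chooses M2.

M2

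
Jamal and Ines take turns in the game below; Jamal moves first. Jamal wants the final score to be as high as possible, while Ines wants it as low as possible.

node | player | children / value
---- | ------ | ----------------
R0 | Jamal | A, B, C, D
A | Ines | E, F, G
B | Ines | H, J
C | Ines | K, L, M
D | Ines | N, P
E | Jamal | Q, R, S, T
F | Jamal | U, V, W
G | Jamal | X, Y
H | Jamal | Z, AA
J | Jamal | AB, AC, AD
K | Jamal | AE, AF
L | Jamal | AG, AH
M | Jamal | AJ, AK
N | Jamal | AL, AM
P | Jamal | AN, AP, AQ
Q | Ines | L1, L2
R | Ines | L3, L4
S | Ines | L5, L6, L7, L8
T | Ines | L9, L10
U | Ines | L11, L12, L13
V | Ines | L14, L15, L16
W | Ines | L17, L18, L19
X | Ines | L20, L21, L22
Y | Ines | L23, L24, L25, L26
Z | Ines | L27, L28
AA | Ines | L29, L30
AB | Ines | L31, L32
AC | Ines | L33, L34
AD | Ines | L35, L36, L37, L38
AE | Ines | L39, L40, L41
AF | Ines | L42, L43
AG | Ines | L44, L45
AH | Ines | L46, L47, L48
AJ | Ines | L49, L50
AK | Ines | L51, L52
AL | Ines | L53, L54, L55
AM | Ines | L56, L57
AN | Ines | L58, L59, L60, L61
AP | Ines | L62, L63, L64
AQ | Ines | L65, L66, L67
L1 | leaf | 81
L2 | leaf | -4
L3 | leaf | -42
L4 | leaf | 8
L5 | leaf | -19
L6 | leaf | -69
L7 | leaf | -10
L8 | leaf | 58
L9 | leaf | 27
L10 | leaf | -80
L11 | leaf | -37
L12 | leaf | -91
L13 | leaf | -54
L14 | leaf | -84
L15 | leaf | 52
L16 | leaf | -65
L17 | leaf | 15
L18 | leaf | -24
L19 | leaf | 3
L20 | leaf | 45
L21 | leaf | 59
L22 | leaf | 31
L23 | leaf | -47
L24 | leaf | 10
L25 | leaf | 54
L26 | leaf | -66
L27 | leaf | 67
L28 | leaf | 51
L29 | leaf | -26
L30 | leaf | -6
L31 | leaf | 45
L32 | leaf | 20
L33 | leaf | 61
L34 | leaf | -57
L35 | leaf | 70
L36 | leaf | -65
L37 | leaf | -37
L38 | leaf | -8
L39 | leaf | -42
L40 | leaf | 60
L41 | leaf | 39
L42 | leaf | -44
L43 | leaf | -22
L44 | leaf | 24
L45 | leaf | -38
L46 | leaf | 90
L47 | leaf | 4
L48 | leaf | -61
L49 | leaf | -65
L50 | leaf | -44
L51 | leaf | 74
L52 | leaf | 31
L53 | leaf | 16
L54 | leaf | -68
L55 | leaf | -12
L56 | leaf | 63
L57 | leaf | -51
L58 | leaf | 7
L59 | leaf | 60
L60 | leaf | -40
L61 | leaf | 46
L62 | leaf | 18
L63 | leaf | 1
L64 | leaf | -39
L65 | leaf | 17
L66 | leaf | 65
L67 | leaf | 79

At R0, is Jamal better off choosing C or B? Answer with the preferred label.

AE (Ines): min(-42, 60, 39) = -42
AF (Ines): min(-44, -22) = -44
K (Jamal): max(-42, -44) = -42
AG (Ines): min(24, -38) = -38
AH (Ines): min(90, 4, -61) = -61
L (Jamal): max(-38, -61) = -38
AJ (Ines): min(-65, -44) = -65
AK (Ines): min(74, 31) = 31
M (Jamal): max(-65, 31) = 31
C (Ines): min(-42, -38, 31) = -42
Z (Ines): min(67, 51) = 51
AA (Ines): min(-26, -6) = -26
H (Jamal): max(51, -26) = 51
AB (Ines): min(45, 20) = 20
AC (Ines): min(61, -57) = -57
AD (Ines): min(70, -65, -37, -8) = -65
J (Jamal): max(20, -57, -65) = 20
B (Ines): min(51, 20) = 20
Jamal prefers the higher value; C=-42, B=20. B is better since 20 > -42.

B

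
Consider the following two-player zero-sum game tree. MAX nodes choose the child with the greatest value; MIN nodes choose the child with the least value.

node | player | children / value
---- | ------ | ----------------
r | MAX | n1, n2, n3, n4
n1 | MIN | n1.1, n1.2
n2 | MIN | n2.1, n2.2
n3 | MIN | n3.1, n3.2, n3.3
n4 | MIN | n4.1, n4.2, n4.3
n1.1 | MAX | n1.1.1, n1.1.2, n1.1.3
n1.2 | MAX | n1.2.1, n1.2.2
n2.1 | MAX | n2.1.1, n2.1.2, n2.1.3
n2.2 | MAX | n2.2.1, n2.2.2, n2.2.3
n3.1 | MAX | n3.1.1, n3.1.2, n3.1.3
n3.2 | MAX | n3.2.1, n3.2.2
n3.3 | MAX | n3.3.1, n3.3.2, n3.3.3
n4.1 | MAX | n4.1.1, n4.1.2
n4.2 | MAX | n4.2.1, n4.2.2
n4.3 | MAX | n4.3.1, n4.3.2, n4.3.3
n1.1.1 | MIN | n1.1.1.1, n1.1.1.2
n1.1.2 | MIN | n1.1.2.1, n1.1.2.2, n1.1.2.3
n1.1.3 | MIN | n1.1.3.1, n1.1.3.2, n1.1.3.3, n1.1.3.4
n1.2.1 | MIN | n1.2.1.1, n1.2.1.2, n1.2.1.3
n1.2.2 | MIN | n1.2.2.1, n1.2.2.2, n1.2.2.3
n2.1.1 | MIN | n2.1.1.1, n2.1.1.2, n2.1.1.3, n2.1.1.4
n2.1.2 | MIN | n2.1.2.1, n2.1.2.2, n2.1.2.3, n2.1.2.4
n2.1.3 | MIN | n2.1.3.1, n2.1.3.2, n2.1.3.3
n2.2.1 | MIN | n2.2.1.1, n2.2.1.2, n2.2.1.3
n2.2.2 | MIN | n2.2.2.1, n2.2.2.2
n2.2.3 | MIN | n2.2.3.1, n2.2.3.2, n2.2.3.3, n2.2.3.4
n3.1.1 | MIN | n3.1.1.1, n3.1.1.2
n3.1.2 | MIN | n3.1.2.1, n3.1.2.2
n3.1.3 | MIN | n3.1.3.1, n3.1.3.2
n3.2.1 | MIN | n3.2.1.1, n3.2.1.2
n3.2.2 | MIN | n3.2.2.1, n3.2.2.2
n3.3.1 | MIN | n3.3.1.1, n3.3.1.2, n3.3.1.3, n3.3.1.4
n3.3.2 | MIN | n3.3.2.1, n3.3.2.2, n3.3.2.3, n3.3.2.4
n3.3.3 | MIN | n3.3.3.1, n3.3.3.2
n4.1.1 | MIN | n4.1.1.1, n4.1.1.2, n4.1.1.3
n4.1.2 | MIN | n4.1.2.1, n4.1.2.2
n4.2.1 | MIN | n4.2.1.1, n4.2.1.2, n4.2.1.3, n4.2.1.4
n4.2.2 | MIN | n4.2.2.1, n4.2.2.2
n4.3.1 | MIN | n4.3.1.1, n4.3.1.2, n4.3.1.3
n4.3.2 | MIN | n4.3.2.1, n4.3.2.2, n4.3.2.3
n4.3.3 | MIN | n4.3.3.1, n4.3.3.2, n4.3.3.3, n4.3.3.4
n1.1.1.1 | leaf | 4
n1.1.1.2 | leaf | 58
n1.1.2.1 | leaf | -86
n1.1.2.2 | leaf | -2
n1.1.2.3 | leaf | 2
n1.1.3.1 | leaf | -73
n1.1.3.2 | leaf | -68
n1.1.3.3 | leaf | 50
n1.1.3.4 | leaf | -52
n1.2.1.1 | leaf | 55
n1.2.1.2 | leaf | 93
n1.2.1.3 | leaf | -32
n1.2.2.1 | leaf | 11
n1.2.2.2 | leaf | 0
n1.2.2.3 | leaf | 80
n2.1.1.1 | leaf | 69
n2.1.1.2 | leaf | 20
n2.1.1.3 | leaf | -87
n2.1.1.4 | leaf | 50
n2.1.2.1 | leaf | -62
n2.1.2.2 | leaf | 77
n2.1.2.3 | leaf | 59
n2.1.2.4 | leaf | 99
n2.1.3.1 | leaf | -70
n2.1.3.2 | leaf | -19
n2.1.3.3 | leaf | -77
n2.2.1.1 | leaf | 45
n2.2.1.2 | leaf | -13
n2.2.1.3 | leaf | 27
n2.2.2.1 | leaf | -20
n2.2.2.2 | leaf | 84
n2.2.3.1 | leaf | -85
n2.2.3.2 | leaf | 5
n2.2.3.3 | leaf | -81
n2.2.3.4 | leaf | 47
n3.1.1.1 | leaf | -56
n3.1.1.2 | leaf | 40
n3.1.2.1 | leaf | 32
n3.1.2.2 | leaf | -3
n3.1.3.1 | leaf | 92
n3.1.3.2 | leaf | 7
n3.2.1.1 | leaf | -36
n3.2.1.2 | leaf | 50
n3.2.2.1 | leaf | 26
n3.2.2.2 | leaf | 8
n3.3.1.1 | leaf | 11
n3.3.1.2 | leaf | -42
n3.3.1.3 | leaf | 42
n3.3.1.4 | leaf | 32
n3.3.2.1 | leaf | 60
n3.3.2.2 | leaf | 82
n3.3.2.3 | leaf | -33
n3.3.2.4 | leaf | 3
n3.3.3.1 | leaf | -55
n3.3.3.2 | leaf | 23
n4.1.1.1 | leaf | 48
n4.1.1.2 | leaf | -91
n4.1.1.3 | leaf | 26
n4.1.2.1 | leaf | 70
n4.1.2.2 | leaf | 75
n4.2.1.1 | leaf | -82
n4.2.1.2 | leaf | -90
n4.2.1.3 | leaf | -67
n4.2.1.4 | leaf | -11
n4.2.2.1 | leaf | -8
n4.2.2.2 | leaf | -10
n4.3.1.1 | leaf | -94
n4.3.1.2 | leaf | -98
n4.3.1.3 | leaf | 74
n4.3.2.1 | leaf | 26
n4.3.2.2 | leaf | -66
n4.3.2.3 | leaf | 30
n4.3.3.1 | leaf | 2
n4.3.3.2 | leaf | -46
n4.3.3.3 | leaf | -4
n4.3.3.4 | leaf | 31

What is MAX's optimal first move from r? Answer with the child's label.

n1.1.1 (MIN): min(4, 58) = 4
n1.1.2 (MIN): min(-86, -2, 2) = -86
n1.1.3 (MIN): min(-73, -68, 50, -52) = -73
n1.1 (MAX): max(4, -86, -73) = 4
n1.2.1 (MIN): min(55, 93, -32) = -32
n1.2.2 (MIN): min(11, 0, 80) = 0
n1.2 (MAX): max(-32, 0) = 0
n1 (MIN): min(4, 0) = 0
n2.1.1 (MIN): min(69, 20, -87, 50) = -87
n2.1.2 (MIN): min(-62, 77, 59, 99) = -62
n2.1.3 (MIN): min(-70, -19, -77) = -77
n2.1 (MAX): max(-87, -62, -77) = -62
n2.2.1 (MIN): min(45, -13, 27) = -13
n2.2.2 (MIN): min(-20, 84) = -20
n2.2.3 (MIN): min(-85, 5, -81, 47) = -85
n2.2 (MAX): max(-13, -20, -85) = -13
n2 (MIN): min(-62, -13) = -62
n3.1.1 (MIN): min(-56, 40) = -56
n3.1.2 (MIN): min(32, -3) = -3
n3.1.3 (MIN): min(92, 7) = 7
n3.1 (MAX): max(-56, -3, 7) = 7
n3.2.1 (MIN): min(-36, 50) = -36
n3.2.2 (MIN): min(26, 8) = 8
n3.2 (MAX): max(-36, 8) = 8
n3.3.1 (MIN): min(11, -42, 42, 32) = -42
n3.3.2 (MIN): min(60, 82, -33, 3) = -33
n3.3.3 (MIN): min(-55, 23) = -55
n3.3 (MAX): max(-42, -33, -55) = -33
n3 (MIN): min(7, 8, -33) = -33
n4.1.1 (MIN): min(48, -91, 26) = -91
n4.1.2 (MIN): min(70, 75) = 70
n4.1 (MAX): max(-91, 70) = 70
n4.2.1 (MIN): min(-82, -90, -67, -11) = -90
n4.2.2 (MIN): min(-8, -10) = -10
n4.2 (MAX): max(-90, -10) = -10
n4.3.1 (MIN): min(-94, -98, 74) = -98
n4.3.2 (MIN): min(26, -66, 30) = -66
n4.3.3 (MIN): min(2, -46, -4, 31) = -46
n4.3 (MAX): max(-98, -66, -46) = -46
n4 (MIN): min(70, -10, -46) = -46
r (MAX): max(0, -62, -33, -46) = 0
MAX at r wants the highest of {n1=0, n2=-62, n3=-33, n4=-46}, so chooses n1.

n1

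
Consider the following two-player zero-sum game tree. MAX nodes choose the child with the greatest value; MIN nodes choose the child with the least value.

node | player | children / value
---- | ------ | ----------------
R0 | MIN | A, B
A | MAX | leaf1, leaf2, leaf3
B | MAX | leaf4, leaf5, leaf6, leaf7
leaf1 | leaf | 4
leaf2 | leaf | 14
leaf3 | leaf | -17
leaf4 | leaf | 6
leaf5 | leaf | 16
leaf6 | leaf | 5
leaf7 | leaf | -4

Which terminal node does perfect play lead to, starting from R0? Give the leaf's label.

leaf2

A (MAX): max(4, 14, -17) = 14
B (MAX): max(6, 16, 5, -4) = 16
R0 (MIN): min(14, 16) = 14
At R0, MIN picks A (lowest: 14).
At A, MAX picks leaf2 (highest: 14).
Terminal value 14.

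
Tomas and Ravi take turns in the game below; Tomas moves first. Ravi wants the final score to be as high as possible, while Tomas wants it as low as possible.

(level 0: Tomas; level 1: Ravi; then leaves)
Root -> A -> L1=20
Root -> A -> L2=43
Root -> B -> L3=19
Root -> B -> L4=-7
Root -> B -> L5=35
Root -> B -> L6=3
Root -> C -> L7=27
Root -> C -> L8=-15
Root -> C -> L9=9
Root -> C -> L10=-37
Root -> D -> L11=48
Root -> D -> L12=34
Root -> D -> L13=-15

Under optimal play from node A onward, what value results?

A (Ravi): max(20, 43) = 43

43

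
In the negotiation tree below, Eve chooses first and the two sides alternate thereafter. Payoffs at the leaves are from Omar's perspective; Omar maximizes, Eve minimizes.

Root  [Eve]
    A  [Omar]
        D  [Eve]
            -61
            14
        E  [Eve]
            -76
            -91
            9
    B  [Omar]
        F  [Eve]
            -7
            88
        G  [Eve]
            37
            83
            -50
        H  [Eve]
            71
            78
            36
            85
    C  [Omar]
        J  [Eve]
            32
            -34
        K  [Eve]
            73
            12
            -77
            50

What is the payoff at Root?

D (Eve): min(-61, 14) = -61
E (Eve): min(-76, -91, 9) = -91
A (Omar): max(-61, -91) = -61
F (Eve): min(-7, 88) = -7
G (Eve): min(37, 83, -50) = -50
H (Eve): min(71, 78, 36, 85) = 36
B (Omar): max(-7, -50, 36) = 36
J (Eve): min(32, -34) = -34
K (Eve): min(73, 12, -77, 50) = -77
C (Omar): max(-34, -77) = -34
Root (Eve): min(-61, 36, -34) = -61

-61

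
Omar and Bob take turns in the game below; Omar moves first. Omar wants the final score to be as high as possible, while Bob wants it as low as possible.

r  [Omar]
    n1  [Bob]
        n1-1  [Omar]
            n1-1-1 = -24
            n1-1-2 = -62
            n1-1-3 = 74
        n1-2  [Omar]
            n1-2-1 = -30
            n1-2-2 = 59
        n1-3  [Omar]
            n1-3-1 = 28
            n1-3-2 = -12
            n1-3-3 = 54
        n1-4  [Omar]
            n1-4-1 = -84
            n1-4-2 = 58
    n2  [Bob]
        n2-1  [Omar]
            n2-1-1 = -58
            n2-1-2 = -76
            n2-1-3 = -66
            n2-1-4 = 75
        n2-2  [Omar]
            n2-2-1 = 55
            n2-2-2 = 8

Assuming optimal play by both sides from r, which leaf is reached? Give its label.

n2-2-1

n1-1 (Omar): max(-24, -62, 74) = 74
n1-2 (Omar): max(-30, 59) = 59
n1-3 (Omar): max(28, -12, 54) = 54
n1-4 (Omar): max(-84, 58) = 58
n1 (Bob): min(74, 59, 54, 58) = 54
n2-1 (Omar): max(-58, -76, -66, 75) = 75
n2-2 (Omar): max(55, 8) = 55
n2 (Bob): min(75, 55) = 55
r (Omar): max(54, 55) = 55
At r, Omar picks n2 (highest: 55).
At n2, Bob picks n2-2 (lowest: 55).
At n2-2, Omar picks n2-2-1 (highest: 55).
Terminal value 55.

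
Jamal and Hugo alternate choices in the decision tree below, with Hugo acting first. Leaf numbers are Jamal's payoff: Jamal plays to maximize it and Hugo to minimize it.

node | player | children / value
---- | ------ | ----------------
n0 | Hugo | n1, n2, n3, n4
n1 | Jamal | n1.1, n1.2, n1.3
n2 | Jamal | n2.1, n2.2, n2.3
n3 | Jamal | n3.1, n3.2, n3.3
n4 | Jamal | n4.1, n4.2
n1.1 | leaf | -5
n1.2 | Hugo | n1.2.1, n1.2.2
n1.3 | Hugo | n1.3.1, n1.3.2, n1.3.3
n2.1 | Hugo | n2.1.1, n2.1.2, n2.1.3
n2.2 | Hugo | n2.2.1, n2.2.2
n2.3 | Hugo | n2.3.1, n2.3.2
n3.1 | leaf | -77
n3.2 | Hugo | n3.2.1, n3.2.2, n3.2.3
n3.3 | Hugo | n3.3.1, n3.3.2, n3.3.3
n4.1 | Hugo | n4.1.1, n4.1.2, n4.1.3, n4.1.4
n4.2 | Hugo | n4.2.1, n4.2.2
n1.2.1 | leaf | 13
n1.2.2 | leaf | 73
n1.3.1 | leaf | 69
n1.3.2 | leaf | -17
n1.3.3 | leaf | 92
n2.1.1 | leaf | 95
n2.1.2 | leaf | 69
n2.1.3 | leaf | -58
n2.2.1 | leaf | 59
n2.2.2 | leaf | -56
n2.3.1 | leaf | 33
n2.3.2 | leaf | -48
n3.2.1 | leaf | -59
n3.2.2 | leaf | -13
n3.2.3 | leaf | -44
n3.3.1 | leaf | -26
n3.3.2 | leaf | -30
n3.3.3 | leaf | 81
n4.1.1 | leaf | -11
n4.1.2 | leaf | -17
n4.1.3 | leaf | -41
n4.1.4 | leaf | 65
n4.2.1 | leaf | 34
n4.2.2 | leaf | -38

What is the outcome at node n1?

13

n1.2 (Hugo): min(13, 73) = 13
n1.3 (Hugo): min(69, -17, 92) = -17
n1 (Jamal): max(-5, 13, -17) = 13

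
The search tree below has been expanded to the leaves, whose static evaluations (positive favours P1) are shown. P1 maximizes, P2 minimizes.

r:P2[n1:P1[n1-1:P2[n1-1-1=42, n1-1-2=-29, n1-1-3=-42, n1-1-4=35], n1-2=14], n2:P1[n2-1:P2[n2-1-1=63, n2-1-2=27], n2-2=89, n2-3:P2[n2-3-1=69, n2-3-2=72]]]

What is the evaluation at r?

14

n1-1 (P2): min(42, -29, -42, 35) = -42
n1 (P1): max(-42, 14) = 14
n2-1 (P2): min(63, 27) = 27
n2-3 (P2): min(69, 72) = 69
n2 (P1): max(27, 89, 69) = 89
r (P2): min(14, 89) = 14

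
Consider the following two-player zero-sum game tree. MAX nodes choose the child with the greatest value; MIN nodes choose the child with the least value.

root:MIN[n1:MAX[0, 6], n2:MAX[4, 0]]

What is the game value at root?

n1 (MAX): max(0, 6) = 6
n2 (MAX): max(4, 0) = 4
root (MIN): min(6, 4) = 4

4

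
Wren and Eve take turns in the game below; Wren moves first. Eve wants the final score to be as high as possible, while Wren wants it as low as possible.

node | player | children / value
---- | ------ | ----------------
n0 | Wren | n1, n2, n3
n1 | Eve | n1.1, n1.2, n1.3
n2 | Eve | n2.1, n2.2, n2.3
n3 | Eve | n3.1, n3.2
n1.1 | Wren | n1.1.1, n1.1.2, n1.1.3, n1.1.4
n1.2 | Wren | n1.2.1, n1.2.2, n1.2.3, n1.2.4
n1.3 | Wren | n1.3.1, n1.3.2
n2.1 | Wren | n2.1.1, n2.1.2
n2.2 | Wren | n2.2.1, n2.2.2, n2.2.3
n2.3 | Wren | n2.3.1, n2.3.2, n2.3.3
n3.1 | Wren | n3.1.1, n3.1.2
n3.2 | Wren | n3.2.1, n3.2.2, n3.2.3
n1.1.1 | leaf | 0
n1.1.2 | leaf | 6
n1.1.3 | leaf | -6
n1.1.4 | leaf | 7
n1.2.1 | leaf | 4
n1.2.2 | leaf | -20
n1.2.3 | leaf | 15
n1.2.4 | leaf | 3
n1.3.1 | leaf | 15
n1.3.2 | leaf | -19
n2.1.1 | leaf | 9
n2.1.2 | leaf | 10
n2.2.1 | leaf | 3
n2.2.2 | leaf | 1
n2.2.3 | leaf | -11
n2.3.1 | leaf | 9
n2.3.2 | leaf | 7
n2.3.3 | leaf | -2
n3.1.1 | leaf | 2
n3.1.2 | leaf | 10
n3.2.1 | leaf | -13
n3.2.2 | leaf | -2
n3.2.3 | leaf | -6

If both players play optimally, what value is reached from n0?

n1.1 (Wren): min(0, 6, -6, 7) = -6
n1.2 (Wren): min(4, -20, 15, 3) = -20
n1.3 (Wren): min(15, -19) = -19
n1 (Eve): max(-6, -20, -19) = -6
n2.1 (Wren): min(9, 10) = 9
n2.2 (Wren): min(3, 1, -11) = -11
n2.3 (Wren): min(9, 7, -2) = -2
n2 (Eve): max(9, -11, -2) = 9
n3.1 (Wren): min(2, 10) = 2
n3.2 (Wren): min(-13, -2, -6) = -13
n3 (Eve): max(2, -13) = 2
n0 (Wren): min(-6, 9, 2) = -6

-6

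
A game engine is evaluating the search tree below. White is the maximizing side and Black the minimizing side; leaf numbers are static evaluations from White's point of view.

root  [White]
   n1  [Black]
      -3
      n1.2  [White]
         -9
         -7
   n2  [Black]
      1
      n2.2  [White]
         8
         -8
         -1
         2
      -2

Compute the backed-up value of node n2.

n2.2 (White): max(8, -8, -1, 2) = 8
n2 (Black): min(1, 8, -2) = -2

-2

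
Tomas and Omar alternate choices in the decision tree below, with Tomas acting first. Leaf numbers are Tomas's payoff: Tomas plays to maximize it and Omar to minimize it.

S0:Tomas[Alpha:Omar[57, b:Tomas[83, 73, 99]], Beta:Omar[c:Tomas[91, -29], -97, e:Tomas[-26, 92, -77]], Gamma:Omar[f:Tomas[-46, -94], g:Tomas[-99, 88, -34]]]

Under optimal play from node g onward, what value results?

88

g (Tomas): max(-99, 88, -34) = 88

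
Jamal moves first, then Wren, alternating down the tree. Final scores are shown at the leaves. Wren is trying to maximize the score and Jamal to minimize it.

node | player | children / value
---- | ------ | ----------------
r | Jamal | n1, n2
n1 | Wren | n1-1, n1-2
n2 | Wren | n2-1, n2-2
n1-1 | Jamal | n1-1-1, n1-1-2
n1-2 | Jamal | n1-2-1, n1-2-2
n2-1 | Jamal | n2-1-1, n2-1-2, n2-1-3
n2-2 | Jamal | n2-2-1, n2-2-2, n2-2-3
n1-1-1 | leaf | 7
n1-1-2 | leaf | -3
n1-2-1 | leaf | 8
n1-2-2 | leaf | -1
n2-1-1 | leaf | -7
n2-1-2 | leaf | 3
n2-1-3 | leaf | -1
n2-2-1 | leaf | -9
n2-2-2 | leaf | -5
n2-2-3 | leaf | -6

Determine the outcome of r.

n1-1 (Jamal): min(7, -3) = -3
n1-2 (Jamal): min(8, -1) = -1
n1 (Wren): max(-3, -1) = -1
n2-1 (Jamal): min(-7, 3, -1) = -7
n2-2 (Jamal): min(-9, -5, -6) = -9
n2 (Wren): max(-7, -9) = -7
r (Jamal): min(-1, -7) = -7

-7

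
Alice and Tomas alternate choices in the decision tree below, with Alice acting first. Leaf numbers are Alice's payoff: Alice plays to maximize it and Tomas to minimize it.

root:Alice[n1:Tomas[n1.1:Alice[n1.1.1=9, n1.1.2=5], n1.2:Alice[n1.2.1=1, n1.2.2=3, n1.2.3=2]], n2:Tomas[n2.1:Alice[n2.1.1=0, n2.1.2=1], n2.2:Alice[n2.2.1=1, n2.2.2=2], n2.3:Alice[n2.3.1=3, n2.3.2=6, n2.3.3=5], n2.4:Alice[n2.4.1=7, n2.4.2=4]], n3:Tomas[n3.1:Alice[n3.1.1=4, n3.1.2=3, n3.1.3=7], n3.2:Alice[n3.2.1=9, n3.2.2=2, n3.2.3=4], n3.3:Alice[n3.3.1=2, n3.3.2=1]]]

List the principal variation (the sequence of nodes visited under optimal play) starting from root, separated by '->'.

root -> n1 -> n1.2 -> n1.2.2

n1.1 (Alice): max(9, 5) = 9
n1.2 (Alice): max(1, 3, 2) = 3
n1 (Tomas): min(9, 3) = 3
n2.1 (Alice): max(0, 1) = 1
n2.2 (Alice): max(1, 2) = 2
n2.3 (Alice): max(3, 6, 5) = 6
n2.4 (Alice): max(7, 4) = 7
n2 (Tomas): min(1, 2, 6, 7) = 1
n3.1 (Alice): max(4, 3, 7) = 7
n3.2 (Alice): max(9, 2, 4) = 9
n3.3 (Alice): max(2, 1) = 2
n3 (Tomas): min(7, 9, 2) = 2
root (Alice): max(3, 1, 2) = 3
At root, Alice picks n1 (highest: 3).
At n1, Tomas picks n1.2 (lowest: 3).
At n1.2, Alice picks n1.2.2 (highest: 3).
Terminal value 3.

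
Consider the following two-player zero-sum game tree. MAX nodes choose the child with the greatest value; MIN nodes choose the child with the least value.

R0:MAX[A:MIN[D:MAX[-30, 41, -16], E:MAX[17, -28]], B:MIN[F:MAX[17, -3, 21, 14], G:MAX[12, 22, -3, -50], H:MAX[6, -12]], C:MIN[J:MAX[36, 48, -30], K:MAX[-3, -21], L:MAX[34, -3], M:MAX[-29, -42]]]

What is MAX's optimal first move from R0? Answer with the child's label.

D (MAX): max(-30, 41, -16) = 41
E (MAX): max(17, -28) = 17
A (MIN): min(41, 17) = 17
F (MAX): max(17, -3, 21, 14) = 21
G (MAX): max(12, 22, -3, -50) = 22
H (MAX): max(6, -12) = 6
B (MIN): min(21, 22, 6) = 6
J (MAX): max(36, 48, -30) = 48
K (MAX): max(-3, -21) = -3
L (MAX): max(34, -3) = 34
M (MAX): max(-29, -42) = -29
C (MIN): min(48, -3, 34, -29) = -29
R0 (MAX): max(17, 6, -29) = 17
MAX at R0 wants the highest of {A=17, B=6, C=-29}, so chooses A.

A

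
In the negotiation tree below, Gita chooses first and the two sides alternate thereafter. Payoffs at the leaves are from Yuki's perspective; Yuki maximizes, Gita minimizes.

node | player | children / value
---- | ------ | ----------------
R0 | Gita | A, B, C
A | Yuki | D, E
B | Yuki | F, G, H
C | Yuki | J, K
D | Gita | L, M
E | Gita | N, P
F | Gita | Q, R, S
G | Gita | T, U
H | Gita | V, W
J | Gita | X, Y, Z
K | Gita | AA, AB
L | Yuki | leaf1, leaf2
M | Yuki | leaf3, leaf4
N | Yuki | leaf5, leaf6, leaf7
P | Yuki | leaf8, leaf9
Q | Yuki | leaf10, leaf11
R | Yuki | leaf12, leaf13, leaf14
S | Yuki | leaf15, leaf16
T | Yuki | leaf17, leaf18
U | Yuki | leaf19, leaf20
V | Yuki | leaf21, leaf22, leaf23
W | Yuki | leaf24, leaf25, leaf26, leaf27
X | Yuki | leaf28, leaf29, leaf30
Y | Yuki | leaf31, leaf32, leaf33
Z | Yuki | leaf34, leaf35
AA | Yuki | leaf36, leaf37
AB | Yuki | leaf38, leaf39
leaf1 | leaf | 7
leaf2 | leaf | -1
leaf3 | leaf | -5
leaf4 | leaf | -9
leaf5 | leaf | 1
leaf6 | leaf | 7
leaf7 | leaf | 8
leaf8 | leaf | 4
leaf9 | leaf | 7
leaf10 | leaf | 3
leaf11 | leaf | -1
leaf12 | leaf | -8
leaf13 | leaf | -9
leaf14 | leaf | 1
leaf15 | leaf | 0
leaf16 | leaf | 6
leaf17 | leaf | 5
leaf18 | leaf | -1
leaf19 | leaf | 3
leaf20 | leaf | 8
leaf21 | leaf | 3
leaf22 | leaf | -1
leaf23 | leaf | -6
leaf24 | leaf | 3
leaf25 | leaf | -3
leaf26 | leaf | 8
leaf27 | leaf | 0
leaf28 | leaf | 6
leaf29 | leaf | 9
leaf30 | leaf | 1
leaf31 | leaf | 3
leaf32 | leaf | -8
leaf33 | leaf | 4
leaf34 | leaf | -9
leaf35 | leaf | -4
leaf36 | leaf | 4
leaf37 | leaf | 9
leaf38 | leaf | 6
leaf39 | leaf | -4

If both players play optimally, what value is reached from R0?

L (Yuki): max(7, -1) = 7
M (Yuki): max(-5, -9) = -5
D (Gita): min(7, -5) = -5
N (Yuki): max(1, 7, 8) = 8
P (Yuki): max(4, 7) = 7
E (Gita): min(8, 7) = 7
A (Yuki): max(-5, 7) = 7
Q (Yuki): max(3, -1) = 3
R (Yuki): max(-8, -9, 1) = 1
S (Yuki): max(0, 6) = 6
F (Gita): min(3, 1, 6) = 1
T (Yuki): max(5, -1) = 5
U (Yuki): max(3, 8) = 8
G (Gita): min(5, 8) = 5
V (Yuki): max(3, -1, -6) = 3
W (Yuki): max(3, -3, 8, 0) = 8
H (Gita): min(3, 8) = 3
B (Yuki): max(1, 5, 3) = 5
X (Yuki): max(6, 9, 1) = 9
Y (Yuki): max(3, -8, 4) = 4
Z (Yuki): max(-9, -4) = -4
J (Gita): min(9, 4, -4) = -4
AA (Yuki): max(4, 9) = 9
AB (Yuki): max(6, -4) = 6
K (Gita): min(9, 6) = 6
C (Yuki): max(-4, 6) = 6
R0 (Gita): min(7, 5, 6) = 5

5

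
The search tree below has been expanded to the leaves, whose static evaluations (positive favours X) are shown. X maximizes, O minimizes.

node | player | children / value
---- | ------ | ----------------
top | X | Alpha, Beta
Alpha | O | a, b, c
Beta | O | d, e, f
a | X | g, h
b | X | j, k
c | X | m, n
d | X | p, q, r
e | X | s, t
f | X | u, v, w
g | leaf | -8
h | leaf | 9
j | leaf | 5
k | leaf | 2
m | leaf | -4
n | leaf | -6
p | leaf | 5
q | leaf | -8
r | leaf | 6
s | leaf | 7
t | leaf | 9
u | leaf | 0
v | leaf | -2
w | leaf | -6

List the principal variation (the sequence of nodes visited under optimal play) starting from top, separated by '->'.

top -> Beta -> f -> u

a (X): max(-8, 9) = 9
b (X): max(5, 2) = 5
c (X): max(-4, -6) = -4
Alpha (O): min(9, 5, -4) = -4
d (X): max(5, -8, 6) = 6
e (X): max(7, 9) = 9
f (X): max(0, -2, -6) = 0
Beta (O): min(6, 9, 0) = 0
top (X): max(-4, 0) = 0
At top, X picks Beta (highest: 0).
At Beta, O picks f (lowest: 0).
At f, X picks u (highest: 0).
Terminal value 0.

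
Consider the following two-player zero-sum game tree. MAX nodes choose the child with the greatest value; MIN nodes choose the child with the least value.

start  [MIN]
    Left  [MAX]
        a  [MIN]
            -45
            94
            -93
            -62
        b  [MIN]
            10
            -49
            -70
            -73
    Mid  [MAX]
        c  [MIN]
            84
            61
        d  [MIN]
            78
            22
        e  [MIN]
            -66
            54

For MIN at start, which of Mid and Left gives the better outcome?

Left

c (MIN): min(84, 61) = 61
d (MIN): min(78, 22) = 22
e (MIN): min(-66, 54) = -66
Mid (MAX): max(61, 22, -66) = 61
a (MIN): min(-45, 94, -93, -62) = -93
b (MIN): min(10, -49, -70, -73) = -73
Left (MAX): max(-93, -73) = -73
MIN prefers the lower value; Mid=61, Left=-73. Left is better since -73 < 61.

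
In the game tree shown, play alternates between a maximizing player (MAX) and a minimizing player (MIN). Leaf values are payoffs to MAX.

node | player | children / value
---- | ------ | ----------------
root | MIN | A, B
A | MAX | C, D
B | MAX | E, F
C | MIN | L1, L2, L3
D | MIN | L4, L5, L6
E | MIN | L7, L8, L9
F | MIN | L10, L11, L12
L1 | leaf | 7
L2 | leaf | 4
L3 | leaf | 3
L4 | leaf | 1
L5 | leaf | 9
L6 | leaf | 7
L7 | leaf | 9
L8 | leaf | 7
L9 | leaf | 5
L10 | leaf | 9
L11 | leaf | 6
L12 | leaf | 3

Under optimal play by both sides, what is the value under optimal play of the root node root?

C (MIN): min(7, 4, 3) = 3
D (MIN): min(1, 9, 7) = 1
A (MAX): max(3, 1) = 3
E (MIN): min(9, 7, 5) = 5
F (MIN): min(9, 6, 3) = 3
B (MAX): max(5, 3) = 5
root (MIN): min(3, 5) = 3

3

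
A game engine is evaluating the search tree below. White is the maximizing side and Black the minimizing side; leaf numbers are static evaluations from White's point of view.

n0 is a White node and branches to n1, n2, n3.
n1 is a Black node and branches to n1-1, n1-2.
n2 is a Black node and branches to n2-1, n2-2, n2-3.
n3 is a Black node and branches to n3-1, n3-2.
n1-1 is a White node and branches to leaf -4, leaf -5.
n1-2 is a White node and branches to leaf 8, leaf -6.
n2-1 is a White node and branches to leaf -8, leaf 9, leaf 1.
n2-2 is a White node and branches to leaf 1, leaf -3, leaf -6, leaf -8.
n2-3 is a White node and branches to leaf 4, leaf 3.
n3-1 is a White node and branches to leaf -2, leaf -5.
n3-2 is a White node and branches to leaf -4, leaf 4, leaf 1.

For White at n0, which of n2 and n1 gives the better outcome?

n2-1 (White): max(-8, 9, 1) = 9
n2-2 (White): max(1, -3, -6, -8) = 1
n2-3 (White): max(4, 3) = 4
n2 (Black): min(9, 1, 4) = 1
n1-1 (White): max(-4, -5) = -4
n1-2 (White): max(8, -6) = 8
n1 (Black): min(-4, 8) = -4
White prefers the higher value; n2=1, n1=-4. n2 is better since 1 > -4.

n2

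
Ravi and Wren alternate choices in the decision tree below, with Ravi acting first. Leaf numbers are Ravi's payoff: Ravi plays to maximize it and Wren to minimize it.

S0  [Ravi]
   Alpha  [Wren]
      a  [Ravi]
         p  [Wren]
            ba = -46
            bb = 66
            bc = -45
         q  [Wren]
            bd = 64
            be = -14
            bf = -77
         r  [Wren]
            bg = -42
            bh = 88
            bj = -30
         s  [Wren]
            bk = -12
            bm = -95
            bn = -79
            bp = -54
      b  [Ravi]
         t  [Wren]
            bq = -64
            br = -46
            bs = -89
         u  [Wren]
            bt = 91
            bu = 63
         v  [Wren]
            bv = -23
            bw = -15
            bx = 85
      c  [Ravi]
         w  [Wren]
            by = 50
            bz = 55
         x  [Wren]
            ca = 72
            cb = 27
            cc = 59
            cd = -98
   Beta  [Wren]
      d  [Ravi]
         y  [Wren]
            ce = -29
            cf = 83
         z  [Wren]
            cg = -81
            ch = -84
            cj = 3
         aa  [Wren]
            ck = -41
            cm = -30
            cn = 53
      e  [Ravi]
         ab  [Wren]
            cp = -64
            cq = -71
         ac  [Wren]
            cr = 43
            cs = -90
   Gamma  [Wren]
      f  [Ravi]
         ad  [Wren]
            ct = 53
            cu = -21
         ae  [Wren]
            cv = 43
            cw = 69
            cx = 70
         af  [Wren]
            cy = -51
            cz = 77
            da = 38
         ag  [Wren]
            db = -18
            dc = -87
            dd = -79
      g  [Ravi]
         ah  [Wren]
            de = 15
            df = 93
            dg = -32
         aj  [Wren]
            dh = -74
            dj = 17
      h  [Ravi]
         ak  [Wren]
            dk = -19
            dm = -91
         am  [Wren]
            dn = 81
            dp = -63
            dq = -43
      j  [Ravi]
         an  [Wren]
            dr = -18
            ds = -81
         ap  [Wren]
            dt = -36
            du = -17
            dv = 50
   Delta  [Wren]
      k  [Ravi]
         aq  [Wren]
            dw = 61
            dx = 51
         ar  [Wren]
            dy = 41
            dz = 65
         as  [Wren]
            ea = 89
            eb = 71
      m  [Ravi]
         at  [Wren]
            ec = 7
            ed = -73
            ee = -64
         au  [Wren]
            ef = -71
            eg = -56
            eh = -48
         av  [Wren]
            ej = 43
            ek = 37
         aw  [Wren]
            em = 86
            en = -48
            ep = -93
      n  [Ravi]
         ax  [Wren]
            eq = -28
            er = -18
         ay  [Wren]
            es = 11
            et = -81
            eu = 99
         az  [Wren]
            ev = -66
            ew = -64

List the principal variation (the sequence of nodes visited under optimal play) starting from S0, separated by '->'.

S0 -> Delta -> n -> ax -> eq

p (Wren): min(-46, 66, -45) = -46
q (Wren): min(64, -14, -77) = -77
r (Wren): min(-42, 88, -30) = -42
s (Wren): min(-12, -95, -79, -54) = -95
a (Ravi): max(-46, -77, -42, -95) = -42
t (Wren): min(-64, -46, -89) = -89
u (Wren): min(91, 63) = 63
v (Wren): min(-23, -15, 85) = -23
b (Ravi): max(-89, 63, -23) = 63
w (Wren): min(50, 55) = 50
x (Wren): min(72, 27, 59, -98) = -98
c (Ravi): max(50, -98) = 50
Alpha (Wren): min(-42, 63, 50) = -42
y (Wren): min(-29, 83) = -29
z (Wren): min(-81, -84, 3) = -84
aa (Wren): min(-41, -30, 53) = -41
d (Ravi): max(-29, -84, -41) = -29
ab (Wren): min(-64, -71) = -71
ac (Wren): min(43, -90) = -90
e (Ravi): max(-71, -90) = -71
Beta (Wren): min(-29, -71) = -71
ad (Wren): min(53, -21) = -21
ae (Wren): min(43, 69, 70) = 43
af (Wren): min(-51, 77, 38) = -51
ag (Wren): min(-18, -87, -79) = -87
f (Ravi): max(-21, 43, -51, -87) = 43
ah (Wren): min(15, 93, -32) = -32
aj (Wren): min(-74, 17) = -74
g (Ravi): max(-32, -74) = -32
ak (Wren): min(-19, -91) = -91
am (Wren): min(81, -63, -43) = -63
h (Ravi): max(-91, -63) = -63
an (Wren): min(-18, -81) = -81
ap (Wren): min(-36, -17, 50) = -36
j (Ravi): max(-81, -36) = -36
Gamma (Wren): min(43, -32, -63, -36) = -63
aq (Wren): min(61, 51) = 51
ar (Wren): min(41, 65) = 41
as (Wren): min(89, 71) = 71
k (Ravi): max(51, 41, 71) = 71
at (Wren): min(7, -73, -64) = -73
au (Wren): min(-71, -56, -48) = -71
av (Wren): min(43, 37) = 37
aw (Wren): min(86, -48, -93) = -93
m (Ravi): max(-73, -71, 37, -93) = 37
ax (Wren): min(-28, -18) = -28
ay (Wren): min(11, -81, 99) = -81
az (Wren): min(-66, -64) = -66
n (Ravi): max(-28, -81, -66) = -28
Delta (Wren): min(71, 37, -28) = -28
S0 (Ravi): max(-42, -71, -63, -28) = -28
At S0, Ravi picks Delta (highest: -28).
At Delta, Wren picks n (lowest: -28).
At n, Ravi picks ax (highest: -28).
At ax, Wren picks eq (lowest: -28).
Terminal value -28.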